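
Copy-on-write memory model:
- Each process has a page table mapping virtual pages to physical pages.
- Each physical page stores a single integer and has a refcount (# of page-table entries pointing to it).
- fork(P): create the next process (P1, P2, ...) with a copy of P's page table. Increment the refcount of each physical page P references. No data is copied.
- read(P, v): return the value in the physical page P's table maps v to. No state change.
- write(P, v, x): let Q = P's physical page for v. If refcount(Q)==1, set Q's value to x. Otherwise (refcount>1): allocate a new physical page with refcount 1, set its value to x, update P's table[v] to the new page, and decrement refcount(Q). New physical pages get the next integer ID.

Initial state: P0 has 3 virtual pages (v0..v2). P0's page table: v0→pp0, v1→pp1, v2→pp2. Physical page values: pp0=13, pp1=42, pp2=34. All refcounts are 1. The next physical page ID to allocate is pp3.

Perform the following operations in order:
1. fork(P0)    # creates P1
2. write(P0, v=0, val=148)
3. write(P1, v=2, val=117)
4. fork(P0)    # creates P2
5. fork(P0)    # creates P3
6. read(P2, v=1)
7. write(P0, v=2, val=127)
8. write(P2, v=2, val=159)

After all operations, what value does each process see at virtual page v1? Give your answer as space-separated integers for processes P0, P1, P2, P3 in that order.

Answer: 42 42 42 42

Derivation:
Op 1: fork(P0) -> P1. 3 ppages; refcounts: pp0:2 pp1:2 pp2:2
Op 2: write(P0, v0, 148). refcount(pp0)=2>1 -> COPY to pp3. 4 ppages; refcounts: pp0:1 pp1:2 pp2:2 pp3:1
Op 3: write(P1, v2, 117). refcount(pp2)=2>1 -> COPY to pp4. 5 ppages; refcounts: pp0:1 pp1:2 pp2:1 pp3:1 pp4:1
Op 4: fork(P0) -> P2. 5 ppages; refcounts: pp0:1 pp1:3 pp2:2 pp3:2 pp4:1
Op 5: fork(P0) -> P3. 5 ppages; refcounts: pp0:1 pp1:4 pp2:3 pp3:3 pp4:1
Op 6: read(P2, v1) -> 42. No state change.
Op 7: write(P0, v2, 127). refcount(pp2)=3>1 -> COPY to pp5. 6 ppages; refcounts: pp0:1 pp1:4 pp2:2 pp3:3 pp4:1 pp5:1
Op 8: write(P2, v2, 159). refcount(pp2)=2>1 -> COPY to pp6. 7 ppages; refcounts: pp0:1 pp1:4 pp2:1 pp3:3 pp4:1 pp5:1 pp6:1
P0: v1 -> pp1 = 42
P1: v1 -> pp1 = 42
P2: v1 -> pp1 = 42
P3: v1 -> pp1 = 42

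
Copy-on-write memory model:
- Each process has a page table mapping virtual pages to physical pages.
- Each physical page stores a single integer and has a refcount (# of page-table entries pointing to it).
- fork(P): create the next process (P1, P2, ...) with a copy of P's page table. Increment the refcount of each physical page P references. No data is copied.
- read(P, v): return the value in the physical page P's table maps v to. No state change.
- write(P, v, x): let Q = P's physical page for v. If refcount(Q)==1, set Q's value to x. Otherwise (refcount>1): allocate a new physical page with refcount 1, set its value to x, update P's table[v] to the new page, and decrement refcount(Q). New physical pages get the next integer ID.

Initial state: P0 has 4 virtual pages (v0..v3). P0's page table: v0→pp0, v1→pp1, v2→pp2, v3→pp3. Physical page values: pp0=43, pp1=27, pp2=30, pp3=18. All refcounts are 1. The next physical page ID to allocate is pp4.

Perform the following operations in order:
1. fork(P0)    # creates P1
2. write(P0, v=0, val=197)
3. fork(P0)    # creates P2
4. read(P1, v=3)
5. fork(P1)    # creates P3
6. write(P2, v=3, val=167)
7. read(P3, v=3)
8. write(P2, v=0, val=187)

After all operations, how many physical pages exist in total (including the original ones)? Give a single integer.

Op 1: fork(P0) -> P1. 4 ppages; refcounts: pp0:2 pp1:2 pp2:2 pp3:2
Op 2: write(P0, v0, 197). refcount(pp0)=2>1 -> COPY to pp4. 5 ppages; refcounts: pp0:1 pp1:2 pp2:2 pp3:2 pp4:1
Op 3: fork(P0) -> P2. 5 ppages; refcounts: pp0:1 pp1:3 pp2:3 pp3:3 pp4:2
Op 4: read(P1, v3) -> 18. No state change.
Op 5: fork(P1) -> P3. 5 ppages; refcounts: pp0:2 pp1:4 pp2:4 pp3:4 pp4:2
Op 6: write(P2, v3, 167). refcount(pp3)=4>1 -> COPY to pp5. 6 ppages; refcounts: pp0:2 pp1:4 pp2:4 pp3:3 pp4:2 pp5:1
Op 7: read(P3, v3) -> 18. No state change.
Op 8: write(P2, v0, 187). refcount(pp4)=2>1 -> COPY to pp6. 7 ppages; refcounts: pp0:2 pp1:4 pp2:4 pp3:3 pp4:1 pp5:1 pp6:1

Answer: 7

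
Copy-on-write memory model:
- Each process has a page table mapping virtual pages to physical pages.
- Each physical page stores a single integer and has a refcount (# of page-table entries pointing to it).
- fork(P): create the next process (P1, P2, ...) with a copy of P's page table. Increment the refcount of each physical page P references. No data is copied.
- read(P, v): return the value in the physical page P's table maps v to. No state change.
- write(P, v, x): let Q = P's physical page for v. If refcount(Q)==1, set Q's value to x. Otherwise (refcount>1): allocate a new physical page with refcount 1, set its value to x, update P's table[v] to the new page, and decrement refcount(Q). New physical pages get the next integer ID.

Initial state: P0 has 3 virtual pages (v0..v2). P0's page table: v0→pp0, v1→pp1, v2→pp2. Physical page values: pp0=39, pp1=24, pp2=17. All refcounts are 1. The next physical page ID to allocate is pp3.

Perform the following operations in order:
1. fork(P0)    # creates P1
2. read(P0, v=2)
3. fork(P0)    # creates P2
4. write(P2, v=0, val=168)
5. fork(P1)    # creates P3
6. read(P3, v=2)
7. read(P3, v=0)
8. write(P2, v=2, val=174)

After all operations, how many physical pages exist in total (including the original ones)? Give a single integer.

Answer: 5

Derivation:
Op 1: fork(P0) -> P1. 3 ppages; refcounts: pp0:2 pp1:2 pp2:2
Op 2: read(P0, v2) -> 17. No state change.
Op 3: fork(P0) -> P2. 3 ppages; refcounts: pp0:3 pp1:3 pp2:3
Op 4: write(P2, v0, 168). refcount(pp0)=3>1 -> COPY to pp3. 4 ppages; refcounts: pp0:2 pp1:3 pp2:3 pp3:1
Op 5: fork(P1) -> P3. 4 ppages; refcounts: pp0:3 pp1:4 pp2:4 pp3:1
Op 6: read(P3, v2) -> 17. No state change.
Op 7: read(P3, v0) -> 39. No state change.
Op 8: write(P2, v2, 174). refcount(pp2)=4>1 -> COPY to pp4. 5 ppages; refcounts: pp0:3 pp1:4 pp2:3 pp3:1 pp4:1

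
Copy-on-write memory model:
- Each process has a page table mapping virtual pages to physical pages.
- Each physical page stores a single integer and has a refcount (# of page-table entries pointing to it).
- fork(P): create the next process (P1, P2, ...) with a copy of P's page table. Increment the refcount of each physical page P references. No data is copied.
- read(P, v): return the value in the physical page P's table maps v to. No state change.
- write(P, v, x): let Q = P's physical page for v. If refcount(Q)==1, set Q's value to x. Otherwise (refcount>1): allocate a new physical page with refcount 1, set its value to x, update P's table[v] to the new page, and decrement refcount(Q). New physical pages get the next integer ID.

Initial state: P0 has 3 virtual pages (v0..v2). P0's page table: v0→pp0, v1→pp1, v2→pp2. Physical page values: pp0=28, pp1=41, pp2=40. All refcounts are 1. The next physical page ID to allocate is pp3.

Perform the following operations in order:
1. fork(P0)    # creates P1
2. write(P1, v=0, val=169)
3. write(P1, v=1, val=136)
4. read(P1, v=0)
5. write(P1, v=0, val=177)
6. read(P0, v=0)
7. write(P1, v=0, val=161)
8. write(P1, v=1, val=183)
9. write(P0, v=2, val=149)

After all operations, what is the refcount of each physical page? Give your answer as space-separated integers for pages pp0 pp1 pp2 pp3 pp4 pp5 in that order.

Answer: 1 1 1 1 1 1

Derivation:
Op 1: fork(P0) -> P1. 3 ppages; refcounts: pp0:2 pp1:2 pp2:2
Op 2: write(P1, v0, 169). refcount(pp0)=2>1 -> COPY to pp3. 4 ppages; refcounts: pp0:1 pp1:2 pp2:2 pp3:1
Op 3: write(P1, v1, 136). refcount(pp1)=2>1 -> COPY to pp4. 5 ppages; refcounts: pp0:1 pp1:1 pp2:2 pp3:1 pp4:1
Op 4: read(P1, v0) -> 169. No state change.
Op 5: write(P1, v0, 177). refcount(pp3)=1 -> write in place. 5 ppages; refcounts: pp0:1 pp1:1 pp2:2 pp3:1 pp4:1
Op 6: read(P0, v0) -> 28. No state change.
Op 7: write(P1, v0, 161). refcount(pp3)=1 -> write in place. 5 ppages; refcounts: pp0:1 pp1:1 pp2:2 pp3:1 pp4:1
Op 8: write(P1, v1, 183). refcount(pp4)=1 -> write in place. 5 ppages; refcounts: pp0:1 pp1:1 pp2:2 pp3:1 pp4:1
Op 9: write(P0, v2, 149). refcount(pp2)=2>1 -> COPY to pp5. 6 ppages; refcounts: pp0:1 pp1:1 pp2:1 pp3:1 pp4:1 pp5:1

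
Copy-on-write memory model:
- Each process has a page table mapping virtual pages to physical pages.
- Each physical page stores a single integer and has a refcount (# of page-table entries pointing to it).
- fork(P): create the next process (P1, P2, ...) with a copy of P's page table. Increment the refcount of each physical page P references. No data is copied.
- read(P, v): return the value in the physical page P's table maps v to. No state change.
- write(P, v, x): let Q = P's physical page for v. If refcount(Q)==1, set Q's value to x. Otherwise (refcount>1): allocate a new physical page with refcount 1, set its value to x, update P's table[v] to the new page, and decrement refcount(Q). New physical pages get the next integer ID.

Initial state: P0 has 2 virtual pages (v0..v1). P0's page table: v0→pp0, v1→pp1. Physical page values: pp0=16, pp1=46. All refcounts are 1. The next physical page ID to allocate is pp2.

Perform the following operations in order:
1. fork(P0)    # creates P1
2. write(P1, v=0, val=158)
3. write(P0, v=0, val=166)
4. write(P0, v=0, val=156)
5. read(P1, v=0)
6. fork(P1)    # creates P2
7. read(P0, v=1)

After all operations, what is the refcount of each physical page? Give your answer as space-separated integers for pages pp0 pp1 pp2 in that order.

Answer: 1 3 2

Derivation:
Op 1: fork(P0) -> P1. 2 ppages; refcounts: pp0:2 pp1:2
Op 2: write(P1, v0, 158). refcount(pp0)=2>1 -> COPY to pp2. 3 ppages; refcounts: pp0:1 pp1:2 pp2:1
Op 3: write(P0, v0, 166). refcount(pp0)=1 -> write in place. 3 ppages; refcounts: pp0:1 pp1:2 pp2:1
Op 4: write(P0, v0, 156). refcount(pp0)=1 -> write in place. 3 ppages; refcounts: pp0:1 pp1:2 pp2:1
Op 5: read(P1, v0) -> 158. No state change.
Op 6: fork(P1) -> P2. 3 ppages; refcounts: pp0:1 pp1:3 pp2:2
Op 7: read(P0, v1) -> 46. No state change.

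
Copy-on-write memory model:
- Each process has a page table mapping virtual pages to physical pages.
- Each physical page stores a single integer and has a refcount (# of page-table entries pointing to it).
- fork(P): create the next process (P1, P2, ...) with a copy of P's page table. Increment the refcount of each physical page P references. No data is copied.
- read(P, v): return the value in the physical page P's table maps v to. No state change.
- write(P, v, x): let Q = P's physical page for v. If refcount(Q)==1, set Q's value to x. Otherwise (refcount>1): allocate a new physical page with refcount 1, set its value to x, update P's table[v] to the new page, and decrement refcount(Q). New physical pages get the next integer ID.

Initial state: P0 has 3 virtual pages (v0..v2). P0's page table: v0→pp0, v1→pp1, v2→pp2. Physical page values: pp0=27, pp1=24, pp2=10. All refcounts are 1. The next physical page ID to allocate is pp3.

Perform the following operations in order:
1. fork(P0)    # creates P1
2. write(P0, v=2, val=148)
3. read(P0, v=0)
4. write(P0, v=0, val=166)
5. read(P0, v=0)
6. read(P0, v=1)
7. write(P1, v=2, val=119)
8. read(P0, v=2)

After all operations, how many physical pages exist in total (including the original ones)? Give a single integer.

Op 1: fork(P0) -> P1. 3 ppages; refcounts: pp0:2 pp1:2 pp2:2
Op 2: write(P0, v2, 148). refcount(pp2)=2>1 -> COPY to pp3. 4 ppages; refcounts: pp0:2 pp1:2 pp2:1 pp3:1
Op 3: read(P0, v0) -> 27. No state change.
Op 4: write(P0, v0, 166). refcount(pp0)=2>1 -> COPY to pp4. 5 ppages; refcounts: pp0:1 pp1:2 pp2:1 pp3:1 pp4:1
Op 5: read(P0, v0) -> 166. No state change.
Op 6: read(P0, v1) -> 24. No state change.
Op 7: write(P1, v2, 119). refcount(pp2)=1 -> write in place. 5 ppages; refcounts: pp0:1 pp1:2 pp2:1 pp3:1 pp4:1
Op 8: read(P0, v2) -> 148. No state change.

Answer: 5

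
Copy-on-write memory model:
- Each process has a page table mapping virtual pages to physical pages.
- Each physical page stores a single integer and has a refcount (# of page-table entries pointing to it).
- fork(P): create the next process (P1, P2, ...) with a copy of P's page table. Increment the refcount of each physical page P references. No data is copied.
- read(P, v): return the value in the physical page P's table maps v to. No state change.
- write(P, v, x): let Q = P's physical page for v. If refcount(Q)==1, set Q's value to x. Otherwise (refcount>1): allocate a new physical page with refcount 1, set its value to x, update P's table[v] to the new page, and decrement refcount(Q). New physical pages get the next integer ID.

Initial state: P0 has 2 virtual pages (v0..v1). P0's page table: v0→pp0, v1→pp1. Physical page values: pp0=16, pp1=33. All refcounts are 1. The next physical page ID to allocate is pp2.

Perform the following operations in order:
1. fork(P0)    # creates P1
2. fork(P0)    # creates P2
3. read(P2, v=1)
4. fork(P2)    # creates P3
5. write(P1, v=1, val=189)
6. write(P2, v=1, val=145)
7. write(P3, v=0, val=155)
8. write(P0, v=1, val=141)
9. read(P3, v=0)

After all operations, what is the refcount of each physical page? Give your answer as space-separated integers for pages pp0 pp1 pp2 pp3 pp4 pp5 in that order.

Op 1: fork(P0) -> P1. 2 ppages; refcounts: pp0:2 pp1:2
Op 2: fork(P0) -> P2. 2 ppages; refcounts: pp0:3 pp1:3
Op 3: read(P2, v1) -> 33. No state change.
Op 4: fork(P2) -> P3. 2 ppages; refcounts: pp0:4 pp1:4
Op 5: write(P1, v1, 189). refcount(pp1)=4>1 -> COPY to pp2. 3 ppages; refcounts: pp0:4 pp1:3 pp2:1
Op 6: write(P2, v1, 145). refcount(pp1)=3>1 -> COPY to pp3. 4 ppages; refcounts: pp0:4 pp1:2 pp2:1 pp3:1
Op 7: write(P3, v0, 155). refcount(pp0)=4>1 -> COPY to pp4. 5 ppages; refcounts: pp0:3 pp1:2 pp2:1 pp3:1 pp4:1
Op 8: write(P0, v1, 141). refcount(pp1)=2>1 -> COPY to pp5. 6 ppages; refcounts: pp0:3 pp1:1 pp2:1 pp3:1 pp4:1 pp5:1
Op 9: read(P3, v0) -> 155. No state change.

Answer: 3 1 1 1 1 1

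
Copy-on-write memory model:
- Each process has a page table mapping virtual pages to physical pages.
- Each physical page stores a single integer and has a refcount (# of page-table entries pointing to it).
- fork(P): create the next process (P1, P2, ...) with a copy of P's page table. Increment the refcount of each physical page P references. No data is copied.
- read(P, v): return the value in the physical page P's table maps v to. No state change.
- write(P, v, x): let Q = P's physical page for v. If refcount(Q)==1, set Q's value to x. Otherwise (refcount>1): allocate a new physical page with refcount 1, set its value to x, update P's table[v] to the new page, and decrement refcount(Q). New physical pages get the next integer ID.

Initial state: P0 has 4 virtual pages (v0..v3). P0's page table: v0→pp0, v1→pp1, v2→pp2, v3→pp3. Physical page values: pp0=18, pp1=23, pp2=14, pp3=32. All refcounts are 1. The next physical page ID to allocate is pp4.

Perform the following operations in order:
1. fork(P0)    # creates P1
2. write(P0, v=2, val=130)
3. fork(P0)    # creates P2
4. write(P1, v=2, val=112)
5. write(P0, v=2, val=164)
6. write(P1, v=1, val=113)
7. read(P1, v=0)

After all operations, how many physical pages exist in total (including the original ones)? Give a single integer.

Op 1: fork(P0) -> P1. 4 ppages; refcounts: pp0:2 pp1:2 pp2:2 pp3:2
Op 2: write(P0, v2, 130). refcount(pp2)=2>1 -> COPY to pp4. 5 ppages; refcounts: pp0:2 pp1:2 pp2:1 pp3:2 pp4:1
Op 3: fork(P0) -> P2. 5 ppages; refcounts: pp0:3 pp1:3 pp2:1 pp3:3 pp4:2
Op 4: write(P1, v2, 112). refcount(pp2)=1 -> write in place. 5 ppages; refcounts: pp0:3 pp1:3 pp2:1 pp3:3 pp4:2
Op 5: write(P0, v2, 164). refcount(pp4)=2>1 -> COPY to pp5. 6 ppages; refcounts: pp0:3 pp1:3 pp2:1 pp3:3 pp4:1 pp5:1
Op 6: write(P1, v1, 113). refcount(pp1)=3>1 -> COPY to pp6. 7 ppages; refcounts: pp0:3 pp1:2 pp2:1 pp3:3 pp4:1 pp5:1 pp6:1
Op 7: read(P1, v0) -> 18. No state change.

Answer: 7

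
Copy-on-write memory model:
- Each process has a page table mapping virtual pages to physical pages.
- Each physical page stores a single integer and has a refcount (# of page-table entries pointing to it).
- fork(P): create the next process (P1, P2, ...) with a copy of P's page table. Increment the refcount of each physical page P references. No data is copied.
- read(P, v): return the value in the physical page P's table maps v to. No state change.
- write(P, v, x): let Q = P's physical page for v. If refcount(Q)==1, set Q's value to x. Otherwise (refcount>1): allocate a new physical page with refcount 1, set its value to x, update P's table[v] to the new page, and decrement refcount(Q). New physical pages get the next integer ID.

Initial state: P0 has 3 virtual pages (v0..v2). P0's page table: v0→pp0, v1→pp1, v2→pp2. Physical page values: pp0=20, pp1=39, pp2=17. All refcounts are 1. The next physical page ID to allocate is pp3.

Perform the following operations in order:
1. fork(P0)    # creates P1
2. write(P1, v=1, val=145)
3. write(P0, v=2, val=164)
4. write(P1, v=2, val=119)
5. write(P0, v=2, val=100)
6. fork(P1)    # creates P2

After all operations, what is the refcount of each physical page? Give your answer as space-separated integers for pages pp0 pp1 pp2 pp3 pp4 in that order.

Answer: 3 1 2 2 1

Derivation:
Op 1: fork(P0) -> P1. 3 ppages; refcounts: pp0:2 pp1:2 pp2:2
Op 2: write(P1, v1, 145). refcount(pp1)=2>1 -> COPY to pp3. 4 ppages; refcounts: pp0:2 pp1:1 pp2:2 pp3:1
Op 3: write(P0, v2, 164). refcount(pp2)=2>1 -> COPY to pp4. 5 ppages; refcounts: pp0:2 pp1:1 pp2:1 pp3:1 pp4:1
Op 4: write(P1, v2, 119). refcount(pp2)=1 -> write in place. 5 ppages; refcounts: pp0:2 pp1:1 pp2:1 pp3:1 pp4:1
Op 5: write(P0, v2, 100). refcount(pp4)=1 -> write in place. 5 ppages; refcounts: pp0:2 pp1:1 pp2:1 pp3:1 pp4:1
Op 6: fork(P1) -> P2. 5 ppages; refcounts: pp0:3 pp1:1 pp2:2 pp3:2 pp4:1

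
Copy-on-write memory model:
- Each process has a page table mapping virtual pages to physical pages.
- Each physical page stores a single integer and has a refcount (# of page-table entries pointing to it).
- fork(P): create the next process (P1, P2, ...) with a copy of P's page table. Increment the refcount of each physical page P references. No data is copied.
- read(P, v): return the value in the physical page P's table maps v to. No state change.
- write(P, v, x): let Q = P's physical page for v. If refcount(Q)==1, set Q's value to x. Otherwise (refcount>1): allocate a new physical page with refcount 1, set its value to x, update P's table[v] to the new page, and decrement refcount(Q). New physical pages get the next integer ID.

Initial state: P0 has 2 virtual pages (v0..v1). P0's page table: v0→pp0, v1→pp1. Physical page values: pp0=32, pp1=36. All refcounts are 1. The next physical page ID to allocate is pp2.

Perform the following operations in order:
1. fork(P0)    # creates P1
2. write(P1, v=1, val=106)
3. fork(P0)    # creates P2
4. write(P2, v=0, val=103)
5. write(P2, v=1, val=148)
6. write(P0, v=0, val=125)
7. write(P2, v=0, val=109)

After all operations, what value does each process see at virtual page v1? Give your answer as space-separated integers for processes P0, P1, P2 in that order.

Answer: 36 106 148

Derivation:
Op 1: fork(P0) -> P1. 2 ppages; refcounts: pp0:2 pp1:2
Op 2: write(P1, v1, 106). refcount(pp1)=2>1 -> COPY to pp2. 3 ppages; refcounts: pp0:2 pp1:1 pp2:1
Op 3: fork(P0) -> P2. 3 ppages; refcounts: pp0:3 pp1:2 pp2:1
Op 4: write(P2, v0, 103). refcount(pp0)=3>1 -> COPY to pp3. 4 ppages; refcounts: pp0:2 pp1:2 pp2:1 pp3:1
Op 5: write(P2, v1, 148). refcount(pp1)=2>1 -> COPY to pp4. 5 ppages; refcounts: pp0:2 pp1:1 pp2:1 pp3:1 pp4:1
Op 6: write(P0, v0, 125). refcount(pp0)=2>1 -> COPY to pp5. 6 ppages; refcounts: pp0:1 pp1:1 pp2:1 pp3:1 pp4:1 pp5:1
Op 7: write(P2, v0, 109). refcount(pp3)=1 -> write in place. 6 ppages; refcounts: pp0:1 pp1:1 pp2:1 pp3:1 pp4:1 pp5:1
P0: v1 -> pp1 = 36
P1: v1 -> pp2 = 106
P2: v1 -> pp4 = 148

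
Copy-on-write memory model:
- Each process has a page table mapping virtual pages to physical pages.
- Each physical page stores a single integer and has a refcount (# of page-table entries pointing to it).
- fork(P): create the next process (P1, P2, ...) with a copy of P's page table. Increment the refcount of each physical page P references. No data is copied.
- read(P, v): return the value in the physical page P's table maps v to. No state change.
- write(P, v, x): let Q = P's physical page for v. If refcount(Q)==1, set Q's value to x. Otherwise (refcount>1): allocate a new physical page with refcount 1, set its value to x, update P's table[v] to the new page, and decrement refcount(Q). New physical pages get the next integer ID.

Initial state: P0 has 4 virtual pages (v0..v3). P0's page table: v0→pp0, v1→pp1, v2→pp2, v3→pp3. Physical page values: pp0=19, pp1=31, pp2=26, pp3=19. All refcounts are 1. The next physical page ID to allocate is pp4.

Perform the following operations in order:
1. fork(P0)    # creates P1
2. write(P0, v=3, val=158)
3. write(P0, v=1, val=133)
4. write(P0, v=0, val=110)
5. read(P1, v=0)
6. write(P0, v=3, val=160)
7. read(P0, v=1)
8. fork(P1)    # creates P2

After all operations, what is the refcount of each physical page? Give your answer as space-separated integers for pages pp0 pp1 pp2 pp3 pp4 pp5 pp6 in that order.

Op 1: fork(P0) -> P1. 4 ppages; refcounts: pp0:2 pp1:2 pp2:2 pp3:2
Op 2: write(P0, v3, 158). refcount(pp3)=2>1 -> COPY to pp4. 5 ppages; refcounts: pp0:2 pp1:2 pp2:2 pp3:1 pp4:1
Op 3: write(P0, v1, 133). refcount(pp1)=2>1 -> COPY to pp5. 6 ppages; refcounts: pp0:2 pp1:1 pp2:2 pp3:1 pp4:1 pp5:1
Op 4: write(P0, v0, 110). refcount(pp0)=2>1 -> COPY to pp6. 7 ppages; refcounts: pp0:1 pp1:1 pp2:2 pp3:1 pp4:1 pp5:1 pp6:1
Op 5: read(P1, v0) -> 19. No state change.
Op 6: write(P0, v3, 160). refcount(pp4)=1 -> write in place. 7 ppages; refcounts: pp0:1 pp1:1 pp2:2 pp3:1 pp4:1 pp5:1 pp6:1
Op 7: read(P0, v1) -> 133. No state change.
Op 8: fork(P1) -> P2. 7 ppages; refcounts: pp0:2 pp1:2 pp2:3 pp3:2 pp4:1 pp5:1 pp6:1

Answer: 2 2 3 2 1 1 1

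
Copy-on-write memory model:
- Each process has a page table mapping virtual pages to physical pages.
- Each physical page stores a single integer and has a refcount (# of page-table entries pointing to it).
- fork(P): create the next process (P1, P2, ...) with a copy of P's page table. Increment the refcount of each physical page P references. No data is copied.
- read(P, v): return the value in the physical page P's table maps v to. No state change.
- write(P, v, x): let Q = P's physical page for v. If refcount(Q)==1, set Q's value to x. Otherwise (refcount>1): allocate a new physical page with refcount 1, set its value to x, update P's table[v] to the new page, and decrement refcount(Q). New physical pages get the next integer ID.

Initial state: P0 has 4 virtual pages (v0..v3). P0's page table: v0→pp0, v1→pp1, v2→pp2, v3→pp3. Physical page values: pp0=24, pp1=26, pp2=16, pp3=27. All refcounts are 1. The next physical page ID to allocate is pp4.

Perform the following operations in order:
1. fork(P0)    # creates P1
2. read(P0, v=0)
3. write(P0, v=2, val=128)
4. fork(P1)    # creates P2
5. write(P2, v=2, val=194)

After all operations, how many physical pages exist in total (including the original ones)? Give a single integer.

Answer: 6

Derivation:
Op 1: fork(P0) -> P1. 4 ppages; refcounts: pp0:2 pp1:2 pp2:2 pp3:2
Op 2: read(P0, v0) -> 24. No state change.
Op 3: write(P0, v2, 128). refcount(pp2)=2>1 -> COPY to pp4. 5 ppages; refcounts: pp0:2 pp1:2 pp2:1 pp3:2 pp4:1
Op 4: fork(P1) -> P2. 5 ppages; refcounts: pp0:3 pp1:3 pp2:2 pp3:3 pp4:1
Op 5: write(P2, v2, 194). refcount(pp2)=2>1 -> COPY to pp5. 6 ppages; refcounts: pp0:3 pp1:3 pp2:1 pp3:3 pp4:1 pp5:1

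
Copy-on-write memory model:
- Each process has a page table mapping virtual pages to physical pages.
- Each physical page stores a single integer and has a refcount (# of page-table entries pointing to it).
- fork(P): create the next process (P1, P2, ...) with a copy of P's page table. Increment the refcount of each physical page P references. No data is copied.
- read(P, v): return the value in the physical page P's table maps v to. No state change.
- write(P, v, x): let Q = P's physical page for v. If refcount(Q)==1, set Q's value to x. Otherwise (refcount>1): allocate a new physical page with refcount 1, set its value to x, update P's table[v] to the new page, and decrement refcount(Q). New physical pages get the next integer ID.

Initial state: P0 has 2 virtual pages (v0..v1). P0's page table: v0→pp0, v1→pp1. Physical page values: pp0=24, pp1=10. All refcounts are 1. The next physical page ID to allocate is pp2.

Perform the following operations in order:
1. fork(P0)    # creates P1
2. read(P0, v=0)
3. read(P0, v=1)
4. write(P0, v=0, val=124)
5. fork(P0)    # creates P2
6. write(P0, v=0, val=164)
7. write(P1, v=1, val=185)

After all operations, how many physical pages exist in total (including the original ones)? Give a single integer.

Answer: 5

Derivation:
Op 1: fork(P0) -> P1. 2 ppages; refcounts: pp0:2 pp1:2
Op 2: read(P0, v0) -> 24. No state change.
Op 3: read(P0, v1) -> 10. No state change.
Op 4: write(P0, v0, 124). refcount(pp0)=2>1 -> COPY to pp2. 3 ppages; refcounts: pp0:1 pp1:2 pp2:1
Op 5: fork(P0) -> P2. 3 ppages; refcounts: pp0:1 pp1:3 pp2:2
Op 6: write(P0, v0, 164). refcount(pp2)=2>1 -> COPY to pp3. 4 ppages; refcounts: pp0:1 pp1:3 pp2:1 pp3:1
Op 7: write(P1, v1, 185). refcount(pp1)=3>1 -> COPY to pp4. 5 ppages; refcounts: pp0:1 pp1:2 pp2:1 pp3:1 pp4:1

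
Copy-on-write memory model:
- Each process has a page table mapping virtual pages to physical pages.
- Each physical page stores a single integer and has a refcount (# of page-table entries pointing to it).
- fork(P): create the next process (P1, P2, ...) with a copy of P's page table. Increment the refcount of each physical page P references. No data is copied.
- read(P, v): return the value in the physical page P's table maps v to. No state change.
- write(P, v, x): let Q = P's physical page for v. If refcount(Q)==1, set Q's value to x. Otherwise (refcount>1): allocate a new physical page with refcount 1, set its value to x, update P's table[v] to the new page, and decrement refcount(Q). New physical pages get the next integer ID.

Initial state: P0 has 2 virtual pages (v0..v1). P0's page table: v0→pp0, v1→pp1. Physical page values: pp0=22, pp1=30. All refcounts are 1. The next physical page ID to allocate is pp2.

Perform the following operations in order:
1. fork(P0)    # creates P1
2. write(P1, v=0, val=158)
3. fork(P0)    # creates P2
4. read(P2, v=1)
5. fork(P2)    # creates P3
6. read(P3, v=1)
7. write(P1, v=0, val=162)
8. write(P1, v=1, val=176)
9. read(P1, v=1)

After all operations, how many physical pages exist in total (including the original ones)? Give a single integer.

Op 1: fork(P0) -> P1. 2 ppages; refcounts: pp0:2 pp1:2
Op 2: write(P1, v0, 158). refcount(pp0)=2>1 -> COPY to pp2. 3 ppages; refcounts: pp0:1 pp1:2 pp2:1
Op 3: fork(P0) -> P2. 3 ppages; refcounts: pp0:2 pp1:3 pp2:1
Op 4: read(P2, v1) -> 30. No state change.
Op 5: fork(P2) -> P3. 3 ppages; refcounts: pp0:3 pp1:4 pp2:1
Op 6: read(P3, v1) -> 30. No state change.
Op 7: write(P1, v0, 162). refcount(pp2)=1 -> write in place. 3 ppages; refcounts: pp0:3 pp1:4 pp2:1
Op 8: write(P1, v1, 176). refcount(pp1)=4>1 -> COPY to pp3. 4 ppages; refcounts: pp0:3 pp1:3 pp2:1 pp3:1
Op 9: read(P1, v1) -> 176. No state change.

Answer: 4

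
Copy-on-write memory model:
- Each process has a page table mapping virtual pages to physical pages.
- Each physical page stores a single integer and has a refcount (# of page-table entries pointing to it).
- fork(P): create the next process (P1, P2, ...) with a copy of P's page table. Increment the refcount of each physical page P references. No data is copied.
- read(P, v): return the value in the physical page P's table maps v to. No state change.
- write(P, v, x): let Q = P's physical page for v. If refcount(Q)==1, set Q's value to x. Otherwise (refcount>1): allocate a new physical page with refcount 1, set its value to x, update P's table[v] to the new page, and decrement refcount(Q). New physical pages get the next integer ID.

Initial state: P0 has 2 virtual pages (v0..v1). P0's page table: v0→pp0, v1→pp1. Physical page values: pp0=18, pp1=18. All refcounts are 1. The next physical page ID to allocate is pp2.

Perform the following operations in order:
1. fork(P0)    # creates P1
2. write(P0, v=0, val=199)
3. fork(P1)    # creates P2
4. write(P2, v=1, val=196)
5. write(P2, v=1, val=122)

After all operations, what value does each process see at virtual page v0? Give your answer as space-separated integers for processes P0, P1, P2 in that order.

Op 1: fork(P0) -> P1. 2 ppages; refcounts: pp0:2 pp1:2
Op 2: write(P0, v0, 199). refcount(pp0)=2>1 -> COPY to pp2. 3 ppages; refcounts: pp0:1 pp1:2 pp2:1
Op 3: fork(P1) -> P2. 3 ppages; refcounts: pp0:2 pp1:3 pp2:1
Op 4: write(P2, v1, 196). refcount(pp1)=3>1 -> COPY to pp3. 4 ppages; refcounts: pp0:2 pp1:2 pp2:1 pp3:1
Op 5: write(P2, v1, 122). refcount(pp3)=1 -> write in place. 4 ppages; refcounts: pp0:2 pp1:2 pp2:1 pp3:1
P0: v0 -> pp2 = 199
P1: v0 -> pp0 = 18
P2: v0 -> pp0 = 18

Answer: 199 18 18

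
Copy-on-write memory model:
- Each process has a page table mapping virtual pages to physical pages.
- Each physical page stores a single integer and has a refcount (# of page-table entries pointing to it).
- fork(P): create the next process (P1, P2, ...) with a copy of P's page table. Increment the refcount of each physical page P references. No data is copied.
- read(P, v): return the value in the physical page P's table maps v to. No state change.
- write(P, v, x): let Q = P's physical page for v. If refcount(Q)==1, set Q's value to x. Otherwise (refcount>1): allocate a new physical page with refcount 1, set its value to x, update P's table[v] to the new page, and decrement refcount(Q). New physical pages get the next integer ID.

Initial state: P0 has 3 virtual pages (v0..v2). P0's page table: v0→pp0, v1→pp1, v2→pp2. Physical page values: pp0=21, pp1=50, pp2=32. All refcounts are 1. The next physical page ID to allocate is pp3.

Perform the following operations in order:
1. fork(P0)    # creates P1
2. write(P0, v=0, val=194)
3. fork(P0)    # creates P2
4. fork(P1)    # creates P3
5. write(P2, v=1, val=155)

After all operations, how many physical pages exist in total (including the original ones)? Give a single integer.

Answer: 5

Derivation:
Op 1: fork(P0) -> P1. 3 ppages; refcounts: pp0:2 pp1:2 pp2:2
Op 2: write(P0, v0, 194). refcount(pp0)=2>1 -> COPY to pp3. 4 ppages; refcounts: pp0:1 pp1:2 pp2:2 pp3:1
Op 3: fork(P0) -> P2. 4 ppages; refcounts: pp0:1 pp1:3 pp2:3 pp3:2
Op 4: fork(P1) -> P3. 4 ppages; refcounts: pp0:2 pp1:4 pp2:4 pp3:2
Op 5: write(P2, v1, 155). refcount(pp1)=4>1 -> COPY to pp4. 5 ppages; refcounts: pp0:2 pp1:3 pp2:4 pp3:2 pp4:1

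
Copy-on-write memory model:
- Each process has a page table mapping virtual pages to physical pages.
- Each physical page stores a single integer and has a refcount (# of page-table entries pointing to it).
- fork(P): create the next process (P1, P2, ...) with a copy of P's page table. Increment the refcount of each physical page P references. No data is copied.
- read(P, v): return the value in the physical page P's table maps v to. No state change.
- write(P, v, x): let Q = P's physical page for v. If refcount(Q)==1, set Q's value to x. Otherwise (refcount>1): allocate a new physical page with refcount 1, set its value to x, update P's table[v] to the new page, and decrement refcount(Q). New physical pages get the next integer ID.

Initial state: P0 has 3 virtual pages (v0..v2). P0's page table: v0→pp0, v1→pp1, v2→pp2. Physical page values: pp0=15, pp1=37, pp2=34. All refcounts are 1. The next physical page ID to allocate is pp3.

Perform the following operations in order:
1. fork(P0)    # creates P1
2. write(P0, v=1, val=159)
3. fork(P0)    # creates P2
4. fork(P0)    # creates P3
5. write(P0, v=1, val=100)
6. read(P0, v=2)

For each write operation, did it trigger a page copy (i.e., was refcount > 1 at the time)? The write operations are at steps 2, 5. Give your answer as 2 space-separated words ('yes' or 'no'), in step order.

Op 1: fork(P0) -> P1. 3 ppages; refcounts: pp0:2 pp1:2 pp2:2
Op 2: write(P0, v1, 159). refcount(pp1)=2>1 -> COPY to pp3. 4 ppages; refcounts: pp0:2 pp1:1 pp2:2 pp3:1
Op 3: fork(P0) -> P2. 4 ppages; refcounts: pp0:3 pp1:1 pp2:3 pp3:2
Op 4: fork(P0) -> P3. 4 ppages; refcounts: pp0:4 pp1:1 pp2:4 pp3:3
Op 5: write(P0, v1, 100). refcount(pp3)=3>1 -> COPY to pp4. 5 ppages; refcounts: pp0:4 pp1:1 pp2:4 pp3:2 pp4:1
Op 6: read(P0, v2) -> 34. No state change.

yes yes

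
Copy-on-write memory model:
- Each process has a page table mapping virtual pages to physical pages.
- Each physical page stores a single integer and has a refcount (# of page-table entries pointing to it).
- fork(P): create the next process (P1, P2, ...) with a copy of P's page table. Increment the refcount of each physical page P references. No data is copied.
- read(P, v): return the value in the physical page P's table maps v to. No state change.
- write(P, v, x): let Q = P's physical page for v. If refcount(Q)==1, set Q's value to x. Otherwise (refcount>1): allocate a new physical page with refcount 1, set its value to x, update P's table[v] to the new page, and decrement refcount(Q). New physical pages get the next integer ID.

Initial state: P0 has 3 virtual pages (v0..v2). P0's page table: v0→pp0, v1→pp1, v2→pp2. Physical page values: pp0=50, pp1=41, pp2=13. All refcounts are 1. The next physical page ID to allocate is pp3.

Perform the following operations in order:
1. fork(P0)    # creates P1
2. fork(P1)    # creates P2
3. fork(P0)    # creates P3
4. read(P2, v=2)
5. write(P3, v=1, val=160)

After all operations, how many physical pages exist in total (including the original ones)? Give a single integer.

Op 1: fork(P0) -> P1. 3 ppages; refcounts: pp0:2 pp1:2 pp2:2
Op 2: fork(P1) -> P2. 3 ppages; refcounts: pp0:3 pp1:3 pp2:3
Op 3: fork(P0) -> P3. 3 ppages; refcounts: pp0:4 pp1:4 pp2:4
Op 4: read(P2, v2) -> 13. No state change.
Op 5: write(P3, v1, 160). refcount(pp1)=4>1 -> COPY to pp3. 4 ppages; refcounts: pp0:4 pp1:3 pp2:4 pp3:1

Answer: 4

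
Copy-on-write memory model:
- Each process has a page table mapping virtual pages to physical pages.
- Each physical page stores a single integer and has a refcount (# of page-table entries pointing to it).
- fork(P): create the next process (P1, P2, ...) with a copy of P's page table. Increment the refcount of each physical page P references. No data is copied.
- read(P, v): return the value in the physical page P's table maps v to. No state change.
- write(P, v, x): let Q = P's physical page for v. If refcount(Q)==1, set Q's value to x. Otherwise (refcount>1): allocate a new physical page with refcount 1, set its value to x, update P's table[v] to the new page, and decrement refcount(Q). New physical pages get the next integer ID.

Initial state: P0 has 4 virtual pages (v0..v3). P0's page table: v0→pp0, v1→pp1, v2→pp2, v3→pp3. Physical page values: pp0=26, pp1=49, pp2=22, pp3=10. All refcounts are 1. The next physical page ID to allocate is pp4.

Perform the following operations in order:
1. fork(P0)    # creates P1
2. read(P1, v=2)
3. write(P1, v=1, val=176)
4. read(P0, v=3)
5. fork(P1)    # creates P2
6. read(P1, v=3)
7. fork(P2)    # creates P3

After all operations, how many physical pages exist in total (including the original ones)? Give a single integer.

Answer: 5

Derivation:
Op 1: fork(P0) -> P1. 4 ppages; refcounts: pp0:2 pp1:2 pp2:2 pp3:2
Op 2: read(P1, v2) -> 22. No state change.
Op 3: write(P1, v1, 176). refcount(pp1)=2>1 -> COPY to pp4. 5 ppages; refcounts: pp0:2 pp1:1 pp2:2 pp3:2 pp4:1
Op 4: read(P0, v3) -> 10. No state change.
Op 5: fork(P1) -> P2. 5 ppages; refcounts: pp0:3 pp1:1 pp2:3 pp3:3 pp4:2
Op 6: read(P1, v3) -> 10. No state change.
Op 7: fork(P2) -> P3. 5 ppages; refcounts: pp0:4 pp1:1 pp2:4 pp3:4 pp4:3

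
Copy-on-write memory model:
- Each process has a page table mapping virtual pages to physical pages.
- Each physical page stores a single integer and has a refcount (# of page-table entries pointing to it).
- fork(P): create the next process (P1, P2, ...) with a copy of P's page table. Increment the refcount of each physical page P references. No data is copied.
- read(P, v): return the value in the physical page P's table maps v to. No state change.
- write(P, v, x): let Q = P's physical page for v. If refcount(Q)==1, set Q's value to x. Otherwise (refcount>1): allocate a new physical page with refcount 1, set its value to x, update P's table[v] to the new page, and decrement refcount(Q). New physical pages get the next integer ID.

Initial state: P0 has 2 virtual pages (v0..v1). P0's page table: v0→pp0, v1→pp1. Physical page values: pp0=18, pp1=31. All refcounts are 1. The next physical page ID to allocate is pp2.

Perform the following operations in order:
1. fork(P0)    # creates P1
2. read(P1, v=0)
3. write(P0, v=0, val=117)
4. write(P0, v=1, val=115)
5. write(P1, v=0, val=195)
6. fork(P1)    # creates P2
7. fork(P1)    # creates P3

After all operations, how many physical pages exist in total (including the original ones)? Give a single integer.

Op 1: fork(P0) -> P1. 2 ppages; refcounts: pp0:2 pp1:2
Op 2: read(P1, v0) -> 18. No state change.
Op 3: write(P0, v0, 117). refcount(pp0)=2>1 -> COPY to pp2. 3 ppages; refcounts: pp0:1 pp1:2 pp2:1
Op 4: write(P0, v1, 115). refcount(pp1)=2>1 -> COPY to pp3. 4 ppages; refcounts: pp0:1 pp1:1 pp2:1 pp3:1
Op 5: write(P1, v0, 195). refcount(pp0)=1 -> write in place. 4 ppages; refcounts: pp0:1 pp1:1 pp2:1 pp3:1
Op 6: fork(P1) -> P2. 4 ppages; refcounts: pp0:2 pp1:2 pp2:1 pp3:1
Op 7: fork(P1) -> P3. 4 ppages; refcounts: pp0:3 pp1:3 pp2:1 pp3:1

Answer: 4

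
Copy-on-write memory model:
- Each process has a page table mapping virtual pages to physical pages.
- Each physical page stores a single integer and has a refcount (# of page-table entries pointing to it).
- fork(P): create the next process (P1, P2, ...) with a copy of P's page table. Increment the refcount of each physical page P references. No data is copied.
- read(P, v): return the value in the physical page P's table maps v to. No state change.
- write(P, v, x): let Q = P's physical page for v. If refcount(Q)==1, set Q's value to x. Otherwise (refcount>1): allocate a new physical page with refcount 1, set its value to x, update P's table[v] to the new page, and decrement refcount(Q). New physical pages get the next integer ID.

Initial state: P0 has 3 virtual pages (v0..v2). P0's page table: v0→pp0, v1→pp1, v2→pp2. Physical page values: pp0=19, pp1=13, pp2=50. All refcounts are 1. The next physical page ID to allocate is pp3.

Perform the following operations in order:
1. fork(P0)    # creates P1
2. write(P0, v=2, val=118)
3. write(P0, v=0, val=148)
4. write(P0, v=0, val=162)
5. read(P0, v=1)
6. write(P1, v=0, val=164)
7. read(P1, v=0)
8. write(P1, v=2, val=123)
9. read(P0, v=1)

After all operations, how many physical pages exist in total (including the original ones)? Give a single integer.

Op 1: fork(P0) -> P1. 3 ppages; refcounts: pp0:2 pp1:2 pp2:2
Op 2: write(P0, v2, 118). refcount(pp2)=2>1 -> COPY to pp3. 4 ppages; refcounts: pp0:2 pp1:2 pp2:1 pp3:1
Op 3: write(P0, v0, 148). refcount(pp0)=2>1 -> COPY to pp4. 5 ppages; refcounts: pp0:1 pp1:2 pp2:1 pp3:1 pp4:1
Op 4: write(P0, v0, 162). refcount(pp4)=1 -> write in place. 5 ppages; refcounts: pp0:1 pp1:2 pp2:1 pp3:1 pp4:1
Op 5: read(P0, v1) -> 13. No state change.
Op 6: write(P1, v0, 164). refcount(pp0)=1 -> write in place. 5 ppages; refcounts: pp0:1 pp1:2 pp2:1 pp3:1 pp4:1
Op 7: read(P1, v0) -> 164. No state change.
Op 8: write(P1, v2, 123). refcount(pp2)=1 -> write in place. 5 ppages; refcounts: pp0:1 pp1:2 pp2:1 pp3:1 pp4:1
Op 9: read(P0, v1) -> 13. No state change.

Answer: 5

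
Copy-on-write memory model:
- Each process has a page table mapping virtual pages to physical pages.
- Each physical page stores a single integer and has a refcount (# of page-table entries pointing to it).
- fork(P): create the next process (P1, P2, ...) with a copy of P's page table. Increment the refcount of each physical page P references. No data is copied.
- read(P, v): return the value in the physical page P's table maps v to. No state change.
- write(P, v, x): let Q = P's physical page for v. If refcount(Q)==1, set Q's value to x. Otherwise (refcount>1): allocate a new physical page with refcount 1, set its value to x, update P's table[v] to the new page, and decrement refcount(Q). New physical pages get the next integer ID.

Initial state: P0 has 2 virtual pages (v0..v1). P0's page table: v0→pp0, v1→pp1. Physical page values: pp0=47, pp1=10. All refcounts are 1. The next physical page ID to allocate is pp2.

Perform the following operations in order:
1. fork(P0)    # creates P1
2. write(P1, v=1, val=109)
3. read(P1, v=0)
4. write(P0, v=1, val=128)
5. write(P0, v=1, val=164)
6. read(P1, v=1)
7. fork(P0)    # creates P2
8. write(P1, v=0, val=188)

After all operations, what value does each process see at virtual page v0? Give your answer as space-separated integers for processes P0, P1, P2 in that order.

Op 1: fork(P0) -> P1. 2 ppages; refcounts: pp0:2 pp1:2
Op 2: write(P1, v1, 109). refcount(pp1)=2>1 -> COPY to pp2. 3 ppages; refcounts: pp0:2 pp1:1 pp2:1
Op 3: read(P1, v0) -> 47. No state change.
Op 4: write(P0, v1, 128). refcount(pp1)=1 -> write in place. 3 ppages; refcounts: pp0:2 pp1:1 pp2:1
Op 5: write(P0, v1, 164). refcount(pp1)=1 -> write in place. 3 ppages; refcounts: pp0:2 pp1:1 pp2:1
Op 6: read(P1, v1) -> 109. No state change.
Op 7: fork(P0) -> P2. 3 ppages; refcounts: pp0:3 pp1:2 pp2:1
Op 8: write(P1, v0, 188). refcount(pp0)=3>1 -> COPY to pp3. 4 ppages; refcounts: pp0:2 pp1:2 pp2:1 pp3:1
P0: v0 -> pp0 = 47
P1: v0 -> pp3 = 188
P2: v0 -> pp0 = 47

Answer: 47 188 47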